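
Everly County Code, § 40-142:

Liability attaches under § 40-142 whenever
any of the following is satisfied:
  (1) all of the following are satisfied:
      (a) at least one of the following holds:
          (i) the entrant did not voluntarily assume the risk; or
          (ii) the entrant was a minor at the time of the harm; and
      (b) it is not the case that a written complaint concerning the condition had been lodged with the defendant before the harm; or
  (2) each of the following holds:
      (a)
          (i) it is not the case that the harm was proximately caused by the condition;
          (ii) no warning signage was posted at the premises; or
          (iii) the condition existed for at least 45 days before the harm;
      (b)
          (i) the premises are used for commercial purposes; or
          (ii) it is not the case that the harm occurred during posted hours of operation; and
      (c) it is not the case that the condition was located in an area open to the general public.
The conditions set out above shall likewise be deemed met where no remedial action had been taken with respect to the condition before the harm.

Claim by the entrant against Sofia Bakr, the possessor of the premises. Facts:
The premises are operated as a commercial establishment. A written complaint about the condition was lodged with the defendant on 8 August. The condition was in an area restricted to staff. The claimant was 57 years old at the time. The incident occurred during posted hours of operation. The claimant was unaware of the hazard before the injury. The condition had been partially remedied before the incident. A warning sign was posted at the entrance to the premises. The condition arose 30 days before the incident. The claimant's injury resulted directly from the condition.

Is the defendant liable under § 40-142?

(i) no assumed risk — holds.
(ii) entrant a minor — fails.
(a): T OR F → true.
(b) not (complaint lodged) — not met.
(1): T AND F → false.
(i) not (proximate cause) — fails.
(ii) no signage posted — not satisfied.
(iii) condition ≥45 days old — not met.
So (a) is not satisfied (F OR F OR F).
(i) commercial use — met.
(ii) not (during posted hours) — not met.
(b) = T OR F = true.
(c) not (public area) — holds.
(2): F AND T AND T → false.
Overall = F OR F = false.
Exception (no remedial action) — not satisfied.
Result: main false OR exception false → false.

No — not liable.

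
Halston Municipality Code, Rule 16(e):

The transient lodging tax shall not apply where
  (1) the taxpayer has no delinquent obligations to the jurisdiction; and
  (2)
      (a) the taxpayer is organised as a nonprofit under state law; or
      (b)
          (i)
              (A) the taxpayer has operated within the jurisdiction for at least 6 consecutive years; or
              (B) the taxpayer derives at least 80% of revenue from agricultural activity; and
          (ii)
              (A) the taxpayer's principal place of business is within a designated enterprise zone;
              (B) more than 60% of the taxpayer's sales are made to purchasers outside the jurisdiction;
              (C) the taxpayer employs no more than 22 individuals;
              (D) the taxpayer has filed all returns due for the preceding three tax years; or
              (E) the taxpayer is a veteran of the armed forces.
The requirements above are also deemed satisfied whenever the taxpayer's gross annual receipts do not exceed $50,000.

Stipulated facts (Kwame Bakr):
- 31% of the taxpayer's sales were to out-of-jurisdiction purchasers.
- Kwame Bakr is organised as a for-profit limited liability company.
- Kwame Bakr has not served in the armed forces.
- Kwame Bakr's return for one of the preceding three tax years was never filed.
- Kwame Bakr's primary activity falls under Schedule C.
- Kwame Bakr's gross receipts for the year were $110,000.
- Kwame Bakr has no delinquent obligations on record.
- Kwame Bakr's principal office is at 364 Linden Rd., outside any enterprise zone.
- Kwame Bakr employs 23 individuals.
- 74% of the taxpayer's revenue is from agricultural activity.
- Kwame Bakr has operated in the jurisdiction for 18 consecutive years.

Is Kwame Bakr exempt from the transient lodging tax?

(1) no delinquency — met.
(a) nonprofit — fails.
(A) ≥ 6 yrs in jurisdiction — satisfied.
(B) ≥80% agricultural — fails.
(i): T OR F → true.
(A) in enterprise zone — fails.
(B) >60% out-of-jur. sales — not met.
(C) ≤ 22 employees — fails.
(D) returns current — not satisfied.
(E) veteran — not satisfied.
So (ii) is not satisfied (F OR F OR F OR F OR F).
(b) = T AND F = false.
(2): F OR F → false.
Overall = T AND F = false.
Exception (receipts ≤ $50,000) — not satisfied.
Result: main false OR exception false → false.

No — not exempt.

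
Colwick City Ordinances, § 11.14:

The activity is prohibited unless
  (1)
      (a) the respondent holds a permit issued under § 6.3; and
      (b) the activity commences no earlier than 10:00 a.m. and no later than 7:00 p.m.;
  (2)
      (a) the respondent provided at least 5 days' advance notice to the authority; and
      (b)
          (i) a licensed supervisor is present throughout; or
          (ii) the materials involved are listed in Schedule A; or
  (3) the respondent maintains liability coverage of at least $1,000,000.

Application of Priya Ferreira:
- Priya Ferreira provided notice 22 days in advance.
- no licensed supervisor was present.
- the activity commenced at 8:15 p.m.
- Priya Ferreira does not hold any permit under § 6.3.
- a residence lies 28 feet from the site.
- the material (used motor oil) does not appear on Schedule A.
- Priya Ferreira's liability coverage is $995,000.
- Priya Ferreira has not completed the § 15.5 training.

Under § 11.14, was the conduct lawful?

No — unlawful.

(a) holds permit — fails.
(b) start within hours — not met.
(1): F AND F → false.
(a) ≥5 days' notice — met.
(i) supervisor present — not satisfied.
(ii) Schedule A material — fails.
So (b) is not satisfied (F OR F).
(2): T AND F → false.
(3) coverage ≥ $1,000,000 — fails.
Overall = F OR F OR F = false.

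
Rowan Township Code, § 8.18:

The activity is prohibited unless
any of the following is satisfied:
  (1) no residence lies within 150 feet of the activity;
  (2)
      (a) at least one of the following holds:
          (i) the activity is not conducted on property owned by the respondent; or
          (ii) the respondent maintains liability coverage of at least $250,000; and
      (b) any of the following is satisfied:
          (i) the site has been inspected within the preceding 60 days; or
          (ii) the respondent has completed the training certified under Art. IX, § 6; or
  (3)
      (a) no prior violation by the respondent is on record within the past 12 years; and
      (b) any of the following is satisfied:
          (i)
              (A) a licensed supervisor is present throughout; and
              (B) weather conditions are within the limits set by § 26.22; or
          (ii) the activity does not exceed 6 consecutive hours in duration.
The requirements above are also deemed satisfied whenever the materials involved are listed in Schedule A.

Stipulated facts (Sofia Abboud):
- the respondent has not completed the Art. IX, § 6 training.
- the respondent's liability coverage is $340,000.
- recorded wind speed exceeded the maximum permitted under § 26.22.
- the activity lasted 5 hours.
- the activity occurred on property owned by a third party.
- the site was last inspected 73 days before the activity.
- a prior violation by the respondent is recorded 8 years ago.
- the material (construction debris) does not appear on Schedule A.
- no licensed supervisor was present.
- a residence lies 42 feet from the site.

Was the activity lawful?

No — unlawful.

(1) no residence in 150 ft — fails.
(i) not (own property) — met.
(ii) coverage ≥ $250,000 — satisfied.
(a) = T OR T = true.
(i) site inspected — not satisfied.
(ii) training certified — not satisfied.
(b): F OR F → false.
(2) = T AND F = false.
(a) no prior violation — fails.
(A) supervisor present — not met.
(B) weather ok — not satisfied.
(i): F AND F → false.
(ii) ≤ 6 hrs duration — met.
So (b) is satisfied (F OR T).
(3) = F AND T = false.
Overall: F OR F OR F → false.
Exception (Schedule A material) — not satisfied.
Result: main false OR exception false → false.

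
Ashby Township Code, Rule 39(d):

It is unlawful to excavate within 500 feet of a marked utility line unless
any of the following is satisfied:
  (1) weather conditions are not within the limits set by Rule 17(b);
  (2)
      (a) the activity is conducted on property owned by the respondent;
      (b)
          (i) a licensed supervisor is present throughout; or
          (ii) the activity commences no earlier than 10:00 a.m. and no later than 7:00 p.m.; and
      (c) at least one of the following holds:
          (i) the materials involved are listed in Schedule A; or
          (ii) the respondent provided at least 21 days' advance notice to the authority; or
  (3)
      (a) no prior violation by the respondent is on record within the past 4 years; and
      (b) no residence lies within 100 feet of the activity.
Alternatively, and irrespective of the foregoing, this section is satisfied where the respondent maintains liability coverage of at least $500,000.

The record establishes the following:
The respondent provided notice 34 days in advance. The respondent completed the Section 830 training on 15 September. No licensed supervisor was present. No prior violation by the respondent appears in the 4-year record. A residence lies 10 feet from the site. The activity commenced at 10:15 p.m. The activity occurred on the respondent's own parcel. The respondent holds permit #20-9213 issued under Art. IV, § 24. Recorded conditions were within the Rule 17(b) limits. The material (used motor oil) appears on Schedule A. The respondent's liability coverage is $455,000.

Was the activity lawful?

No — unlawful.

(1) not (weather ok) — not met.
(a) own property — holds.
(i) supervisor present — not satisfied.
(ii) start within hours — not satisfied.
(b) = F OR F = false.
(i) Schedule A material — met.
(ii) ≥21 days' notice — met.
(c) = T OR T = true.
(2): T AND F AND T → false.
(a) no prior violation — met.
(b) no residence in 100 ft — fails.
(3): T AND F → false.
Overall = F OR F OR F = false.
Exception (coverage ≥ $500,000) — not satisfied.
Result: main false OR exception false → false.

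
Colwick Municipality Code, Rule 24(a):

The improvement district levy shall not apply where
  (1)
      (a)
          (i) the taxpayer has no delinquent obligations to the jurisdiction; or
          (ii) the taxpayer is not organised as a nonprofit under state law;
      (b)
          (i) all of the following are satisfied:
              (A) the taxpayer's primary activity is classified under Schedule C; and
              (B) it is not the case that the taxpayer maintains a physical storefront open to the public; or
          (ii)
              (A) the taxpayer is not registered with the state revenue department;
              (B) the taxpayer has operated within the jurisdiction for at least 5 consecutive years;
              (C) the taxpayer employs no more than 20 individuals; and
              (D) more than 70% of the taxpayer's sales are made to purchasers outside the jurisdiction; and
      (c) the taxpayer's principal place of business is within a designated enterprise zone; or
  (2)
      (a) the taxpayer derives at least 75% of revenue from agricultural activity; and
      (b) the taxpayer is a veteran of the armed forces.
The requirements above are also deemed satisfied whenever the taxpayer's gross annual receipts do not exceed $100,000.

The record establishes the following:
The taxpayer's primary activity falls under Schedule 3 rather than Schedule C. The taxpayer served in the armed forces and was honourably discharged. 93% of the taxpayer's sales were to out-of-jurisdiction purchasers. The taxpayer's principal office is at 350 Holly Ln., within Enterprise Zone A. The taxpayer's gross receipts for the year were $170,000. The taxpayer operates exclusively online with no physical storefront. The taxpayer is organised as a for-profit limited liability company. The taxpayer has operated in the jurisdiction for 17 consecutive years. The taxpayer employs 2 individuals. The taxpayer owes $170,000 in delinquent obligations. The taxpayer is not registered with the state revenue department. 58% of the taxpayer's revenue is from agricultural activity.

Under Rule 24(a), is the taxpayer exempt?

Yes — exempt.

(i) no delinquency — not met.
(ii) not (nonprofit) — met.
So (a) is satisfied (F OR T).
(A) Schedule C activity — not met.
(B) not (has storefront) — satisfied.
(i): F AND T → false.
(A) not (state-registered) — satisfied.
(B) ≥ 5 yrs in jurisdiction — met.
(C) ≤ 20 employees — met.
(D) >70% out-of-jur. sales — met.
So (ii) is satisfied (T AND T AND T AND T).
(b): F OR T → true.
(c) in enterprise zone — holds.
(1): T AND T AND T → true.
(a) ≥75% agricultural — not satisfied.
(b) veteran — holds.
(2) = F AND T = false.
So Overall is satisfied (T OR F).
Exception (receipts ≤ $100,000) — not satisfied.
Result: main true OR exception false → true.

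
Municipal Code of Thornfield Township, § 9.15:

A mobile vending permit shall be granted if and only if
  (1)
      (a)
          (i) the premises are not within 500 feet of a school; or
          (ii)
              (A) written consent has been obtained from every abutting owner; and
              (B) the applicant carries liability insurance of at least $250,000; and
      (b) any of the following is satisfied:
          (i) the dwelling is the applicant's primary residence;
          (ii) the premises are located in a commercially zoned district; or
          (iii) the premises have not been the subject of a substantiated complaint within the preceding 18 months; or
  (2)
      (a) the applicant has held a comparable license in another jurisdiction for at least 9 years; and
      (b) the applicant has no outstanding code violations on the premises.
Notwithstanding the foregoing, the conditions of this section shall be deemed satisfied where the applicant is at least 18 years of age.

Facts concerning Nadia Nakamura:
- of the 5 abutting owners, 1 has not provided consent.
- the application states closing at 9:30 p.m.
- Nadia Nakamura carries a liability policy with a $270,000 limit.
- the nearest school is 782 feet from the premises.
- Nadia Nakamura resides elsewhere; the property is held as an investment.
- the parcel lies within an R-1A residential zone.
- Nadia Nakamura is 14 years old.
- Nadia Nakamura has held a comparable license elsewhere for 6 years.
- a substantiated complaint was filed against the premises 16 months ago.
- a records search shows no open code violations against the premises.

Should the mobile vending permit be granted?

(i) ≥500 ft from school — satisfied.
(A) all abutters consent — not satisfied.
(B) insurance ≥ $250,000 — holds.
(ii): F AND T → false.
(a) = T OR F = true.
(i) primary residence — not met.
(ii) commercially zoned — not satisfied.
(iii) no complaint in 18 mo. — fails.
(b) = F OR F OR F = false.
(1) = T AND F = false.
(a) prior license ≥ 9 yr — not satisfied.
(b) no code violations — met.
So (2) is not satisfied (F AND T).
Overall: F OR F → false.
Exception (age ≥ 18) — not satisfied.
Result: main false OR exception false → false.

No — denied.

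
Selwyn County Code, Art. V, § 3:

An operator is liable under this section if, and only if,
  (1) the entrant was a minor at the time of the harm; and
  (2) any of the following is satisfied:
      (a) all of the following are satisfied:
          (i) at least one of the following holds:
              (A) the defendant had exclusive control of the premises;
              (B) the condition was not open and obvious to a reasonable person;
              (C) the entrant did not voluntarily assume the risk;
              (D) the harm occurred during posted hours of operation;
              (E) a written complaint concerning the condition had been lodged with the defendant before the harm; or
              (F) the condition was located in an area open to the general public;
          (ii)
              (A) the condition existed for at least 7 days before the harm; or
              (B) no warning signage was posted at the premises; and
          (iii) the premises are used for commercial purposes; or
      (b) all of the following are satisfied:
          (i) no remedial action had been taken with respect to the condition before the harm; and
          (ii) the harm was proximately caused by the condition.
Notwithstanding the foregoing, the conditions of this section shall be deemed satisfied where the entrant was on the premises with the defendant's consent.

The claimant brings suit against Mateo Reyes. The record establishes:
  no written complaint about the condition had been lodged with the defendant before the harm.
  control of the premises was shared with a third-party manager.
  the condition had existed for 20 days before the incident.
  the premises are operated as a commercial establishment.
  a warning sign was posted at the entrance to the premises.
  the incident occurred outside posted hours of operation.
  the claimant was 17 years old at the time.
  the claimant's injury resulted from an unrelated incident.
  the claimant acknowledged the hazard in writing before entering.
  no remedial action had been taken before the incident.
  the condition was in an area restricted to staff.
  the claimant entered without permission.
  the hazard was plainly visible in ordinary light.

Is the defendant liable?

(1) entrant a minor — satisfied.
(A) exclusive control — fails.
(B) not open/obvious — not satisfied.
(C) no assumed risk — not met.
(D) during posted hours — fails.
(E) complaint lodged — not satisfied.
(F) public area — fails.
(i) = F OR F OR F OR F OR F OR F = false.
(A) condition ≥7 days old — satisfied.
(B) no signage posted — fails.
So (ii) is satisfied (T OR F).
(iii) commercial use — holds.
So (a) is not satisfied (F AND T AND T).
(i) no remedial action — met.
(ii) proximate cause — fails.
(b) = T AND F = false.
(2): F OR F → false.
Overall: T AND F → false.
Exception (consent to enter) — not satisfied.
Result: main false OR exception false → false.

No — not liable.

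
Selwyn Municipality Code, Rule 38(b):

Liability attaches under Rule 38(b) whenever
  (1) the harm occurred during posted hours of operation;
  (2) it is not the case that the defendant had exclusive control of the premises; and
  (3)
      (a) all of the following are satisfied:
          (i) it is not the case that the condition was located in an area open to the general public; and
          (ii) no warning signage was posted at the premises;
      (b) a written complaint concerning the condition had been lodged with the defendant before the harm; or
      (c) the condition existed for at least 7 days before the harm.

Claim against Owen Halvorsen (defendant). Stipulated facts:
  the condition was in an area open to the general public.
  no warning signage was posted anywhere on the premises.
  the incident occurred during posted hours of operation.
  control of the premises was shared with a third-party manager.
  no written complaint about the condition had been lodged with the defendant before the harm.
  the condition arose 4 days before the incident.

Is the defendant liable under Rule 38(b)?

(1) during posted hours — holds.
(2) not (exclusive control) — holds.
(i) not (public area) — not met.
(ii) no signage posted — satisfied.
So (a) is not satisfied (F AND T).
(b) complaint lodged — not satisfied.
(c) condition ≥7 days old — not satisfied.
(3) = F OR F OR F = false.
Overall: T AND T AND F → false.

No — not liable.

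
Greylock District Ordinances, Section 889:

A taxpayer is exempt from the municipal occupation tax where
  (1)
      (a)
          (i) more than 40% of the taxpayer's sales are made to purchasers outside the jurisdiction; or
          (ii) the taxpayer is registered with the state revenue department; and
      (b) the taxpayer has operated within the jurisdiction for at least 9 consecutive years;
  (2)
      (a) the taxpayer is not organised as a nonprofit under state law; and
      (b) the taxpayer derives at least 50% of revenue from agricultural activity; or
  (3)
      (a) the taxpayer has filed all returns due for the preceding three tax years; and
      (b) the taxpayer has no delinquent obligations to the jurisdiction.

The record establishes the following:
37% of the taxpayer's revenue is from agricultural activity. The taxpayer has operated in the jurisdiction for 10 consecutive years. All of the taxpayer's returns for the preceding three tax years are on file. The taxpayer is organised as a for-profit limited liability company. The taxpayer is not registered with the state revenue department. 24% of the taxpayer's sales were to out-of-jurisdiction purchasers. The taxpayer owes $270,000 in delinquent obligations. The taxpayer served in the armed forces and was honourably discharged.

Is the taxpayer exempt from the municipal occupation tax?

No — not exempt.

(i) >40% out-of-jur. sales — not satisfied.
(ii) state-registered — fails.
So (a) is not satisfied (F OR F).
(b) ≥ 9 yrs in jurisdiction — satisfied.
So (1) is not satisfied (F AND T).
(a) not (nonprofit) — holds.
(b) ≥50% agricultural — not satisfied.
So (2) is not satisfied (T AND F).
(a) returns current — met.
(b) no delinquency — not satisfied.
So (3) is not satisfied (T AND F).
Overall = F OR F OR F = false.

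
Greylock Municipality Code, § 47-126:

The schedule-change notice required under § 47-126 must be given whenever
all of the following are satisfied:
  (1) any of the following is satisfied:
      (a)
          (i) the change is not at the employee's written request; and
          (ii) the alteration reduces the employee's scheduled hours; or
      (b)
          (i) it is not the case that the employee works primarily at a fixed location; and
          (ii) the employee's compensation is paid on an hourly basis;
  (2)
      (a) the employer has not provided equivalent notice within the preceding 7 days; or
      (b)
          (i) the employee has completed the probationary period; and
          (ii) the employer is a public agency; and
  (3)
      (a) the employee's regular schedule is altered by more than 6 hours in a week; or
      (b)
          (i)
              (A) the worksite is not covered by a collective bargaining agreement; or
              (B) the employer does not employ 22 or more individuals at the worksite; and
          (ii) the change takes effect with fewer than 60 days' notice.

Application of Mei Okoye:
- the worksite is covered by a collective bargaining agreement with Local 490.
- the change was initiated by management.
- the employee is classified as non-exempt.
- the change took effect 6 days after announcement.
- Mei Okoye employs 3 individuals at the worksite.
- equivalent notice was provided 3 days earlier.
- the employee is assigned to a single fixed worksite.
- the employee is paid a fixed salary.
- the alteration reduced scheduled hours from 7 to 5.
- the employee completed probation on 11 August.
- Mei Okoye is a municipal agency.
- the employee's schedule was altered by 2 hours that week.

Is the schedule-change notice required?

(i) not employee-requested — met.
(ii) hours reduced — satisfied.
So (a) is satisfied (T AND T).
(i) not (fixed location) — not satisfied.
(ii) hourly-paid — not met.
So (b) is not satisfied (F AND F).
(1) = T OR F = true.
(a) no recent notice — not satisfied.
(i) past probation — satisfied.
(ii) public agency — satisfied.
So (b) is satisfied (T AND T).
So (2) is satisfied (F OR T).
(a) schedule shift > 6h — not met.
(A) no CBA — not met.
(B) not (≥ 22 at site) — satisfied.
(i) = F OR T = true.
(ii) < 60 days' notice — satisfied.
(b): T AND T → true.
(3): F OR T → true.
Overall: T AND T AND T → true.

Yes — required.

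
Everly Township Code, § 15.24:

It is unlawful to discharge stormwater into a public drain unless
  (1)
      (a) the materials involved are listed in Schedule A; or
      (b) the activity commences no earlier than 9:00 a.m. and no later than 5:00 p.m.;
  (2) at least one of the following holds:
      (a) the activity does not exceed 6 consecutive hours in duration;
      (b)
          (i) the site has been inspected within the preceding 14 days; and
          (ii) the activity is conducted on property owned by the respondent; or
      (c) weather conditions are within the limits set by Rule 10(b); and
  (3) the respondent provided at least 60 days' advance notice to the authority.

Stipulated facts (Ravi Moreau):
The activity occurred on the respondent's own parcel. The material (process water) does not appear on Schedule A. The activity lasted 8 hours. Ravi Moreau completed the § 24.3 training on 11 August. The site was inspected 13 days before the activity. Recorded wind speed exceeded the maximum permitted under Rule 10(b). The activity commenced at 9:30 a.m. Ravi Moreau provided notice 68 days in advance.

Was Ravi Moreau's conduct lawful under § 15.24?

(a) Schedule A material — not satisfied.
(b) start within hours — holds.
So (1) is satisfied (F OR T).
(a) ≤ 6 hrs duration — fails.
(i) site inspected — holds.
(ii) own property — holds.
(b) = T AND T = true.
(c) weather ok — not satisfied.
(2): F OR T OR F → true.
(3) ≥60 days' notice — satisfied.
Overall = T AND T AND T = true.

Yes — lawful.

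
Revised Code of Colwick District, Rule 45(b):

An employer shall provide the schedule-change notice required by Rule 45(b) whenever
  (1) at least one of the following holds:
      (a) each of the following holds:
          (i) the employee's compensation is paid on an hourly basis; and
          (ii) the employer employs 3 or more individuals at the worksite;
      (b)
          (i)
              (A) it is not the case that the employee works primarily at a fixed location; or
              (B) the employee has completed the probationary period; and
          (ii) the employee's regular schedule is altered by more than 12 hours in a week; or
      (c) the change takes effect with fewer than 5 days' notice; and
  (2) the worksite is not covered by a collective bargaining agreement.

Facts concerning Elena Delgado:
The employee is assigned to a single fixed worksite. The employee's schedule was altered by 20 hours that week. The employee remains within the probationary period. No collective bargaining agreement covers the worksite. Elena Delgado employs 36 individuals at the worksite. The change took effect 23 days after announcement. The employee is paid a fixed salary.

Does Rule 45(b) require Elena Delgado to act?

No — not required.

(i) hourly-paid — not met.
(ii) ≥ 3 at site — holds.
So (a) is not satisfied (F AND T).
(A) not (fixed location) — not met.
(B) past probation — fails.
(i) = F OR F = false.
(ii) schedule shift > 12h — met.
(b) = F AND T = false.
(c) < 5 days' notice — not met.
(1) = F OR F OR F = false.
(2) no CBA — satisfied.
Overall: F AND T → false.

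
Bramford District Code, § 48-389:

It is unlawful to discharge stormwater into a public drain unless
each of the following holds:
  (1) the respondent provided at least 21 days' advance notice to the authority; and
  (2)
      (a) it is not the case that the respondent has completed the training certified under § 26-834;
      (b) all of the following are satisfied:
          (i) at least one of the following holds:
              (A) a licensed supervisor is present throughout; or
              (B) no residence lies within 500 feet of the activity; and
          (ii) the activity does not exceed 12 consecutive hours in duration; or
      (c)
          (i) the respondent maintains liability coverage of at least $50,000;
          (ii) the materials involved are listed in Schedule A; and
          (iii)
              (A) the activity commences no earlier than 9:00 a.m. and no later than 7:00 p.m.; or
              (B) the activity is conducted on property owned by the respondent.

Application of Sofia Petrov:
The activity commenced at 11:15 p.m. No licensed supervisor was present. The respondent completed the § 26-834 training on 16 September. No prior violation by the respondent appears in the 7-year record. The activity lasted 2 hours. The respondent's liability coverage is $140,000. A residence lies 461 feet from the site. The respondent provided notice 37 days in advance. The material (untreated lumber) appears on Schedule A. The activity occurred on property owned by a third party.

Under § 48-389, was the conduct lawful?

No — unlawful.

(1) ≥21 days' notice — met.
(a) not (training certified) — not met.
(A) supervisor present — not met.
(B) no residence in 500 ft — fails.
(i) = F OR F = false.
(ii) ≤ 12 hrs duration — met.
(b) = F AND T = false.
(i) coverage ≥ $50,000 — met.
(ii) Schedule A material — met.
(A) start within hours — fails.
(B) own property — fails.
(iii) = F OR F = false.
(c) = T AND T AND F = false.
(2) = F OR F OR F = false.
Overall = T AND F = false.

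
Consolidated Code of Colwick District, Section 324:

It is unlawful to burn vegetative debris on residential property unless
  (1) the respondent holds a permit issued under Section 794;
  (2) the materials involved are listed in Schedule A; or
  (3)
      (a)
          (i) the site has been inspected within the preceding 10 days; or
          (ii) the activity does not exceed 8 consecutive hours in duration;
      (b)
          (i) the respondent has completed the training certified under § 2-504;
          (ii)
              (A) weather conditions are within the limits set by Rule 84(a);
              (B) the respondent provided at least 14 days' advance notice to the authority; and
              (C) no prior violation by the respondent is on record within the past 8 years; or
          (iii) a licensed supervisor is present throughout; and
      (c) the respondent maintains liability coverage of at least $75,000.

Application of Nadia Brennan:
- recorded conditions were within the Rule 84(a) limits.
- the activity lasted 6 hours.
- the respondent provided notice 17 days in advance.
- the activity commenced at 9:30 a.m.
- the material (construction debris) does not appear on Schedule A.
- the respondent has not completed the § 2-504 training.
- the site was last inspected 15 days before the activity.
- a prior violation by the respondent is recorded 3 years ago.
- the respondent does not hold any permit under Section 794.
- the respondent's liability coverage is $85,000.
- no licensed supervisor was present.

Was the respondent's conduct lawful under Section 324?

(1) holds permit — fails.
(2) Schedule A material — fails.
(i) site inspected — not satisfied.
(ii) ≤ 8 hrs duration — satisfied.
So (a) is satisfied (F OR T).
(i) training certified — not met.
(A) weather ok — holds.
(B) ≥14 days' notice — met.
(C) no prior violation — fails.
(ii) = T AND T AND F = false.
(iii) supervisor present — fails.
(b) = F OR F OR F = false.
(c) coverage ≥ $75,000 — met.
(3) = T AND F AND T = false.
Overall: F OR F OR F → false.

No — unlawful.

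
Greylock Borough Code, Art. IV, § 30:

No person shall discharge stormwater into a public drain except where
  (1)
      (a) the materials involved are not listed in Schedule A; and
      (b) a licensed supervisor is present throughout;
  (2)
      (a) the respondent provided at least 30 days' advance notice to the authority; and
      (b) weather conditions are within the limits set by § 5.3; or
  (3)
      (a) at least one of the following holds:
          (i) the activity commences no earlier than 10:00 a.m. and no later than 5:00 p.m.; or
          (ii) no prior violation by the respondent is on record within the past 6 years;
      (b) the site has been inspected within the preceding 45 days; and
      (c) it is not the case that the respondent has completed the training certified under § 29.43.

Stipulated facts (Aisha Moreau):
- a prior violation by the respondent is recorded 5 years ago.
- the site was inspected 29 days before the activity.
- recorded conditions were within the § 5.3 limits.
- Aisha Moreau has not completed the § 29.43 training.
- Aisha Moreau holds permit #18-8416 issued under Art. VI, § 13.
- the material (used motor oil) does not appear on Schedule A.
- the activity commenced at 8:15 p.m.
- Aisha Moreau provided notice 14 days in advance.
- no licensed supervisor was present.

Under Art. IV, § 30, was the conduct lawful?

No — unlawful.

(a) not (Schedule A material) — holds.
(b) supervisor present — not satisfied.
(1) = T AND F = false.
(a) ≥30 days' notice — fails.
(b) weather ok — met.
So (2) is not satisfied (F AND T).
(i) start within hours — not met.
(ii) no prior violation — not satisfied.
(a) = F OR F = false.
(b) site inspected — met.
(c) not (training certified) — satisfied.
(3): F AND T AND T → false.
Overall: F OR F OR F → false.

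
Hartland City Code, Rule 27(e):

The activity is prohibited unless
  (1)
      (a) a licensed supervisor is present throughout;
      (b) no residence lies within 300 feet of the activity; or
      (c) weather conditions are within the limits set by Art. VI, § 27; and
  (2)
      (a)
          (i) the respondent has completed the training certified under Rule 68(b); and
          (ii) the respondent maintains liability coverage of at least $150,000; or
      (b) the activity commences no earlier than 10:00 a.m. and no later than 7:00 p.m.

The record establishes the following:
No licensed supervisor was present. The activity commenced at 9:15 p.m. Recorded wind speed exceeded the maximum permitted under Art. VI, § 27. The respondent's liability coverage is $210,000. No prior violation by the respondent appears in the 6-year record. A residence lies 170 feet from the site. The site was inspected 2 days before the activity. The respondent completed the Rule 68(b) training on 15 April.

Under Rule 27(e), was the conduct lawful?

No — unlawful.

(a) supervisor present — fails.
(b) no residence in 300 ft — not met.
(c) weather ok — not met.
(1): F OR F OR F → false.
(i) training certified — holds.
(ii) coverage ≥ $150,000 — met.
(a): T AND T → true.
(b) start within hours — not met.
(2) = T OR F = true.
So Overall is not satisfied (F AND T).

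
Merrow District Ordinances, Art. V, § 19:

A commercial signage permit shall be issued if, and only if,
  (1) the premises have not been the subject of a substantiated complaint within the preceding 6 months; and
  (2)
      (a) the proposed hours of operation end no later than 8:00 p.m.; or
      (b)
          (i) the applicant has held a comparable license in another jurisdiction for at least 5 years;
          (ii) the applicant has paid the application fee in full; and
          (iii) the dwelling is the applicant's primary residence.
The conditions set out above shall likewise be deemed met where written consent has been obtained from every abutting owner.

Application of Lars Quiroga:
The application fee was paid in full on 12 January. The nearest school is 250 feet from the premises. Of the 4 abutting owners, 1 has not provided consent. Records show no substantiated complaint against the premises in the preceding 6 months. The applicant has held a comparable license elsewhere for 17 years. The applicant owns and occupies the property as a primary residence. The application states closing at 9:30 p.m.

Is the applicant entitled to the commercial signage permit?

Yes — granted.

(1) no complaint in 6 mo. — satisfied.
(a) closes by 8 p.m. — fails.
(i) prior license ≥ 5 yr — holds.
(ii) fee paid — met.
(iii) primary residence — met.
(b): T AND T AND T → true.
(2) = F OR T = true.
Overall = T AND T = true.
Exception (all abutters consent) — not satisfied.
Result: main true OR exception false → true.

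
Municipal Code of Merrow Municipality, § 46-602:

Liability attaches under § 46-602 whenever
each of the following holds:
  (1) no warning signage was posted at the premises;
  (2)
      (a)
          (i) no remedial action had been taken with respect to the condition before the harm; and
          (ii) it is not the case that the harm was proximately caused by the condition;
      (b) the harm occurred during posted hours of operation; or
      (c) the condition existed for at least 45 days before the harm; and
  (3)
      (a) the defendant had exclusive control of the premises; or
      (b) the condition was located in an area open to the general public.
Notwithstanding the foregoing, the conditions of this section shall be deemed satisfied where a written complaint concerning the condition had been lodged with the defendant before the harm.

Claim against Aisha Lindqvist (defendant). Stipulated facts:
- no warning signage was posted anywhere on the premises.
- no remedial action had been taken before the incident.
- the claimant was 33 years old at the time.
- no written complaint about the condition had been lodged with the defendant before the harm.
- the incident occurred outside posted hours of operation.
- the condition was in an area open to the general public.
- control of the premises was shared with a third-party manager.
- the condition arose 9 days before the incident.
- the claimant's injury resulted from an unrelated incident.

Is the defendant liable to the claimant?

(1) no signage posted — holds.
(i) no remedial action — holds.
(ii) not (proximate cause) — met.
(a): T AND T → true.
(b) during posted hours — fails.
(c) condition ≥45 days old — not met.
(2) = T OR F OR F = true.
(a) exclusive control — not satisfied.
(b) public area — met.
So (3) is satisfied (F OR T).
So Overall is satisfied (T AND T AND T).
Exception (complaint lodged) — not satisfied.
Result: main true OR exception false → true.

Yes — liable.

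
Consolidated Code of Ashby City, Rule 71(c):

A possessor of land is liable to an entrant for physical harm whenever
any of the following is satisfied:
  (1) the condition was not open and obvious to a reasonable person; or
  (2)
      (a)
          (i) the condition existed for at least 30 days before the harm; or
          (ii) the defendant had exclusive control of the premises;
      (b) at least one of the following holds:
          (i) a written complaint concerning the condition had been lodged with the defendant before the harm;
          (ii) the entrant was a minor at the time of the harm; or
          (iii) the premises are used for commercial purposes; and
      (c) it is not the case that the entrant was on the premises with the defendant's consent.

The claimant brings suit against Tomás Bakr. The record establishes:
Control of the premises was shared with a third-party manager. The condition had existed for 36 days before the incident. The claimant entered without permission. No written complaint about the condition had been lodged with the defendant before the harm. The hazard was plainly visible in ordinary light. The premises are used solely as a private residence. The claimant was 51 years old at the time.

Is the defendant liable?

(1) not open/obvious — not satisfied.
(i) condition ≥30 days old — met.
(ii) exclusive control — not satisfied.
So (a) is satisfied (T OR F).
(i) complaint lodged — not met.
(ii) entrant a minor — not met.
(iii) commercial use — not met.
(b) = F OR F OR F = false.
(c) not (consent to enter) — satisfied.
(2) = T AND F AND T = false.
So Overall is not satisfied (F OR F).

No — not liable.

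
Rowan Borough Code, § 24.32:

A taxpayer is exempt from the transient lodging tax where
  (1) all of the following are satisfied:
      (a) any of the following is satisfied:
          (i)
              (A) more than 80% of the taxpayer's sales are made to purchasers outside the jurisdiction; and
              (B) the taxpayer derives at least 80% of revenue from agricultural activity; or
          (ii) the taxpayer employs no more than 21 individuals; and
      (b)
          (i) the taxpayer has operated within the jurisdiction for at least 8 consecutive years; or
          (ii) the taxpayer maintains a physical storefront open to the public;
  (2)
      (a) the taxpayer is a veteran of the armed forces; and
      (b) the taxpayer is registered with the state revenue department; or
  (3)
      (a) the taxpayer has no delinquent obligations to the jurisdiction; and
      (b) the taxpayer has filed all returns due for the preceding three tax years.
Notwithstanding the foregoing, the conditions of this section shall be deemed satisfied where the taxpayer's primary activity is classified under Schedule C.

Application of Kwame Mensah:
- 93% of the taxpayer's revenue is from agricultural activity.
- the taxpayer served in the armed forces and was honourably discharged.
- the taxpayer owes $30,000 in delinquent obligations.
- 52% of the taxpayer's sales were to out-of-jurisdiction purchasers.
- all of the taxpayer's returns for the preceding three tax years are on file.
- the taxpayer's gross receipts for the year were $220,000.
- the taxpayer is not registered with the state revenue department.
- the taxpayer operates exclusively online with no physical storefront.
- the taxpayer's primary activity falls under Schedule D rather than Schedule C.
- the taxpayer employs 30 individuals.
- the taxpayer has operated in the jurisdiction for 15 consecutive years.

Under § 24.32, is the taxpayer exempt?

(A) >80% out-of-jur. sales — not satisfied.
(B) ≥80% agricultural — met.
So (i) is not satisfied (F AND T).
(ii) ≤ 21 employees — not met.
So (a) is not satisfied (F OR F).
(i) ≥ 8 yrs in jurisdiction — met.
(ii) has storefront — not met.
(b) = T OR F = true.
So (1) is not satisfied (F AND T).
(a) veteran — met.
(b) state-registered — fails.
So (2) is not satisfied (T AND F).
(a) no delinquency — fails.
(b) returns current — holds.
(3) = F AND T = false.
So Overall is not satisfied (F OR F OR F).
Exception (Schedule C activity) — not satisfied.
Result: main false OR exception false → false.

No — not exempt.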